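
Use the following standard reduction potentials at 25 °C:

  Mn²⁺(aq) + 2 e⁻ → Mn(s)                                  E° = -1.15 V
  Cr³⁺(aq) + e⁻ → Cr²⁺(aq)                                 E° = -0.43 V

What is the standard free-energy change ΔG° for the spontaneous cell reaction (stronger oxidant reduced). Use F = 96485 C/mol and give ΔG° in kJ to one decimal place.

Cr³⁺/Cr²⁺ (E° = -0.43 V) is the cathode; Mn²⁺/Mn (E° = -1.15 V) is the anode, so E°cell = +0.72 V.
Balancing electrons gives n = 2 (lcm of 1 and 2).
ΔG° = −nFE° = −(2)(96485)(+0.72) = -138,938 J = -138.9 kJ.

-138.9 kJ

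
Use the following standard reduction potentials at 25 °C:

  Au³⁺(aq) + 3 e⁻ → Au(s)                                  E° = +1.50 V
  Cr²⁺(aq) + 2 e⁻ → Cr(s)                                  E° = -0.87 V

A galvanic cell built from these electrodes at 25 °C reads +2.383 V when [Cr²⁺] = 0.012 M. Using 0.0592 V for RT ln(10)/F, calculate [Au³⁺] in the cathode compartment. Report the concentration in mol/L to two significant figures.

0.0060 M

Au³⁺/Au is the cathode, Cr²⁺/Cr the anode: E°cell = +2.37 V, n = 6.
Overall reaction: 2 Au³⁺(aq) + 3 Cr(s) → 2 Au(s) + 3 Cr²⁺(aq); Q = [Cr²⁺]^3/[Au³⁺]^2.
From E = E° − (0.0592/n) log Q: log Q = (E° − E)·n/0.0592 = (+2.37 − (+2.383))·6/0.0592 = -1.3176.
So 2·log[Au³⁺] = 3·log(0.012) − log Q = -5.7625 − (-1.3176) = -4.4449; log[Au³⁺] = -4.4449 / 2 = -2.2224; [Au³⁺] = 10^(-2.2224) ≈ 0.0060 M.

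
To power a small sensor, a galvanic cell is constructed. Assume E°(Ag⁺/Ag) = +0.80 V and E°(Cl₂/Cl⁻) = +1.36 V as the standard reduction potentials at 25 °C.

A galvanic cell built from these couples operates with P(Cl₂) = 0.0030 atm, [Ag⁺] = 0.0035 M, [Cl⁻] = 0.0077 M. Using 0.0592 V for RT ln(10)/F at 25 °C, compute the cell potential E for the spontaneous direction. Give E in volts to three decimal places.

+0.756 V

Cl₂/Cl⁻ is the cathode (higher E°), Ag⁺/Ag the anode: E°cell = +1.36 − (+0.80) = +0.56 V, n = 2.
Overall: Cl₂(g) + 2 Ag(s) → 2 Cl⁻(aq) + 2 Ag⁺(aq)
Q = [Cl⁻]^2·[Ag⁺]^2 / (P(Cl₂)); log Q = -6.616.
E = E° − (0.0592/n) log Q = +0.56 − (0.0592/2)(-6.616) = +0.756 V.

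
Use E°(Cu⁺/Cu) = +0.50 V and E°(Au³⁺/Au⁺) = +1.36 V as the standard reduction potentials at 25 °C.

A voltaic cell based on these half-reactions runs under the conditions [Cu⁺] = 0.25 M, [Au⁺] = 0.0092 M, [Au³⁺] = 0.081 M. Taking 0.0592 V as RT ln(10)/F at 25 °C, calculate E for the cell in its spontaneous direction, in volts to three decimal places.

Au³⁺/Au⁺ is the cathode (higher E°), Cu⁺/Cu the anode: E°cell = +1.36 − (+0.50) = +0.86 V, n = 2.
Overall: Au³⁺(aq) + 2 Cu(s) → Au⁺(aq) + 2 Cu⁺(aq)
Q = [Au⁺]·[Cu⁺]^2 / ([Au³⁺]); log Q = -2.149.
E = E° − (0.0592/n) log Q = +0.86 − (0.0592/2)(-2.149) = +0.924 V.

+0.924 V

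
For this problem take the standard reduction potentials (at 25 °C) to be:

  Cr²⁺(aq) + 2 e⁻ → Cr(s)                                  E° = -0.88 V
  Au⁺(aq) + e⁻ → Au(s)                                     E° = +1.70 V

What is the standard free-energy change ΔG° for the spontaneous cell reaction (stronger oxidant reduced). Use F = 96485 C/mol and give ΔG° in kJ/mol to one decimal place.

Au⁺/Au (E° = +1.70 V) is the cathode; Cr²⁺/Cr (E° = -0.88 V) is the anode, so E°cell = +2.58 V.
Balancing electrons gives n = 2 (lcm of 1 and 2).
ΔG° = −nFE° = −(2)(96485)(+2.58) = -497,863 J = -497.9 kJ/mol.

-497.9 kJ/mol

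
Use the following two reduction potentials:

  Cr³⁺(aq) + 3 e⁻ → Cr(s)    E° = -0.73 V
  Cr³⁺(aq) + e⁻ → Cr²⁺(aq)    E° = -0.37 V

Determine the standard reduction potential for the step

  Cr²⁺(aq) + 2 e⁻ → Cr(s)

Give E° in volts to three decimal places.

-0.910 V

Sequential free energies add, so n₃E°₃ = n₁E°₁ + n₂E°₂.
With n₃ = 3, and the known step contributing 1×(-0.37) V, the unknown satisfies 2·E° = 3×(-0.73) − 1×(-0.37) = -1.820.
E° = -1.820 / 2 = -0.910 V.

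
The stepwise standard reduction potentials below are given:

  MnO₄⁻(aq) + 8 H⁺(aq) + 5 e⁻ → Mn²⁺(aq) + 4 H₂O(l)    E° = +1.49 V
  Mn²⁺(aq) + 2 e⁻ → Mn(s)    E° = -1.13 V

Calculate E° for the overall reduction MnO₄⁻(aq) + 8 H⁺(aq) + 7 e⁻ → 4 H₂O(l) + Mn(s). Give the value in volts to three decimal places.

Since ΔG° = −nFE° is additive over sequential reductions, n₃E°₃ = n₁E°₁ + n₂E°₂.
E°₃ = (5×+1.49 + 2×-1.13) / 7 = (+5.190) / 7 = +0.741 V.

+0.741 V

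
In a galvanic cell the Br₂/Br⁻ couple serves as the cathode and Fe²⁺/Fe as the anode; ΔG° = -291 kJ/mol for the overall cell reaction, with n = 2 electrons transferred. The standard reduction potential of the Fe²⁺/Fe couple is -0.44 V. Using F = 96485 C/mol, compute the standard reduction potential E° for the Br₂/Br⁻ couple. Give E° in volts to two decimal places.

E°cell = −ΔG°/(nF) = −(-291×10³)/((2)(96485)) = +1.508 V.
Since Br₂/Br⁻ is the cathode and Fe²⁺/Fe the anode, E°cell = E°(Br₂/Br⁻) − E°(Fe²⁺/Fe).
So E°(Br₂/Br⁻) = E°cell + E°(Fe²⁺/Fe) = +1.508 + (-0.44) = +1.07 V.

+1.07 V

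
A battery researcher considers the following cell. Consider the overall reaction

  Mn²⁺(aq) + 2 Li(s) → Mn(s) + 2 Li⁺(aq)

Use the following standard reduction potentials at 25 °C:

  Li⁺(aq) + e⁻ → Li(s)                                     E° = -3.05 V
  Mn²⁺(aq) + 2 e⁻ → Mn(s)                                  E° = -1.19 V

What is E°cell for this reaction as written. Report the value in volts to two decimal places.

+1.86 V

The Mn²⁺/Mn couple has the higher reduction potential, so it is the cathode; Li⁺/Li is oxidised at the anode.
E°cell = E°(cathode) − E°(anode) = (-1.19) − (-3.05) = +1.86 V.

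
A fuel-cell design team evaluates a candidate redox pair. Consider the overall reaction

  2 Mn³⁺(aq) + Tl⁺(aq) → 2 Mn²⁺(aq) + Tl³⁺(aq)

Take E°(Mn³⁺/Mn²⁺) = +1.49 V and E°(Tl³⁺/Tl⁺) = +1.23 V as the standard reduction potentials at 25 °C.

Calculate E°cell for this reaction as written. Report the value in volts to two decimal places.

The Mn³⁺/Mn²⁺ couple has the higher reduction potential, so it is the cathode; Tl³⁺/Tl⁺ is oxidised at the anode.
E°cell = E°(cathode) − E°(anode) = (+1.49) − (+1.23) = +0.26 V.

+0.26 V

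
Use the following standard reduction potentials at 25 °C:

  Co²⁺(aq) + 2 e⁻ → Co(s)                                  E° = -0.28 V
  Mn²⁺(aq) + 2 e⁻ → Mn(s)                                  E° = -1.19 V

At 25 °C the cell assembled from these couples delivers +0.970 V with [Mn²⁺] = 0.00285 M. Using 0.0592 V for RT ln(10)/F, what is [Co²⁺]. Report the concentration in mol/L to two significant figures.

0.30 M

Co²⁺/Co is the cathode, Mn²⁺/Mn the anode: E°cell = +0.91 V, n = 2.
Overall reaction: Co²⁺(aq) + Mn(s) → Co(s) + Mn²⁺(aq); Q = [Mn²⁺]^1/[Co²⁺]^1.
From E = E° − (0.0592/n) log Q: log Q = (E° − E)·n/0.0592 = (+0.91 − (+0.970))·2/0.0592 = -2.0270.
So 1·log[Co²⁺] = 1·log(0.00285) − log Q = -2.5452 − (-2.0270) = -0.5182; [Co²⁺] = 10^(-0.5182) ≈ 0.30 M.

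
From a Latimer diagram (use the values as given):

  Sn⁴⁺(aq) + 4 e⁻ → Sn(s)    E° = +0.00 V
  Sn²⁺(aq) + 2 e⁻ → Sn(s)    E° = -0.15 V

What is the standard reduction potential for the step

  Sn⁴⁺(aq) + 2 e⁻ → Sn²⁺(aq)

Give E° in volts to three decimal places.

+0.150 V

Sequential free energies add, so n₃E°₃ = n₁E°₁ + n₂E°₂.
With n₃ = 4, and the known step contributing 2×(-0.15) V, the unknown satisfies 2·E° = 4×(+0.00) − 2×(-0.15) = +0.300.
E° = +0.300 / 2 = +0.150 V.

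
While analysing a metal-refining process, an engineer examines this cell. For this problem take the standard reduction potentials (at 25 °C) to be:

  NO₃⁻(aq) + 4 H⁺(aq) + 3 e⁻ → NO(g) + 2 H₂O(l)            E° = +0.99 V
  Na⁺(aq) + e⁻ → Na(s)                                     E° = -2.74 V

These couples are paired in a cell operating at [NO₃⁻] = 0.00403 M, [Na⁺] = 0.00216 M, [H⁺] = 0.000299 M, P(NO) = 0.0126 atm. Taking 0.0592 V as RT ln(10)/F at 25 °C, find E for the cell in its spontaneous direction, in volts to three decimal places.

NO₃⁻/NO is the cathode (higher E°), Na⁺/Na the anode: E°cell = +0.99 − (-2.74) = +3.73 V, n = 3.
Overall: NO₃⁻(aq) + 4 H⁺(aq) + 3 Na(s) → NO(g) + 2 H₂O(l) + 3 Na⁺(aq)
Q = P(NO)·[Na⁺]^3 / ([NO₃⁻]·[H⁺]^4); log Q = 6.596.
E = E° − (0.0592/n) log Q = +3.73 − (0.0592/3)(6.596) = +3.600 V.

+3.600 V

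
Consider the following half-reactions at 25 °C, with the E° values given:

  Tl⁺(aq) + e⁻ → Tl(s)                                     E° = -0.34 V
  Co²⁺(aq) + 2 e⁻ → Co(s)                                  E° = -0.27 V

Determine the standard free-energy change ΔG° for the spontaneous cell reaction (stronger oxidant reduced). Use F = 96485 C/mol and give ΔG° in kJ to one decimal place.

Co²⁺/Co (E° = -0.27 V) is the cathode; Tl⁺/Tl (E° = -0.34 V) is the anode, so E°cell = +0.07 V.
Balancing electrons gives n = 2 (lcm of 2 and 1).
ΔG° = −nFE° = −(2)(96485)(+0.07) = -13,508 J = -13.5 kJ.

-13.5 kJ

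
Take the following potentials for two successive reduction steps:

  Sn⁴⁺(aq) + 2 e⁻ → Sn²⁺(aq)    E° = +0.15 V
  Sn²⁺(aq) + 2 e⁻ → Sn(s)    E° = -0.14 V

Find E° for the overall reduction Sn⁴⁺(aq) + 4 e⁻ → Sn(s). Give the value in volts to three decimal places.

Since ΔG° = −nFE° is additive over sequential reductions, n₃E°₃ = n₁E°₁ + n₂E°₂.
E°₃ = (2×+0.15 + 2×-0.14) / 4 = (+0.020) / 4 = +0.005 V.

+0.005 V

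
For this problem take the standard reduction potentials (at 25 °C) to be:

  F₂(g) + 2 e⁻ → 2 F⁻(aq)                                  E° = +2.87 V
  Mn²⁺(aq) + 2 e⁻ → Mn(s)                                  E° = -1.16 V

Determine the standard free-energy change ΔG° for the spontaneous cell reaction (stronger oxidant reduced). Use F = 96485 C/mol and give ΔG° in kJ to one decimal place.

F₂/F⁻ (E° = +2.87 V) is the cathode; Mn²⁺/Mn (E° = -1.16 V) is the anode, so E°cell = +4.03 V.
Balancing electrons gives n = 2 (lcm of 2 and 2).
ΔG° = −nFE° = −(2)(96485)(+4.03) = -777,669 J = -777.7 kJ.

-777.7 kJ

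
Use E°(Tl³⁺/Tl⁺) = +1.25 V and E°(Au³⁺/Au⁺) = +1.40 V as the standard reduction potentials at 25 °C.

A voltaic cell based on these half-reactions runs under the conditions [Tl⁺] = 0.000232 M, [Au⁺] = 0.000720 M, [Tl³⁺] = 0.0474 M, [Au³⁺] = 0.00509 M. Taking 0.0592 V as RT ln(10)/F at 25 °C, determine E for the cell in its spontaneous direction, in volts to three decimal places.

+0.107 V

Au³⁺/Au⁺ is the cathode (higher E°), Tl³⁺/Tl⁺ the anode: E°cell = +1.40 − (+1.25) = +0.15 V, n = 2.
Overall: Au³⁺(aq) + Tl⁺(aq) → Au⁺(aq) + Tl³⁺(aq)
Q = [Au⁺]·[Tl³⁺] / ([Au³⁺]·[Tl⁺]); log Q = 1.461.
E = E° − (0.0592/n) log Q = +0.15 − (0.0592/2)(1.461) = +0.107 V.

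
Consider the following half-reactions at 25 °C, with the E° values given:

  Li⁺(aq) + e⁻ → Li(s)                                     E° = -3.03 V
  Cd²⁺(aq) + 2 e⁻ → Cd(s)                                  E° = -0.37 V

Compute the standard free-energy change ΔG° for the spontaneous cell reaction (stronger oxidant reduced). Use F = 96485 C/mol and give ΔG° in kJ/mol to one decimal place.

Cd²⁺/Cd (E° = -0.37 V) is the cathode; Li⁺/Li (E° = -3.03 V) is the anode, so E°cell = +2.66 V.
Balancing electrons gives n = 2 (lcm of 2 and 1).
ΔG° = −nFE° = −(2)(96485)(+2.66) = -513,300 J = -513.3 kJ/mol.

-513.3 kJ/mol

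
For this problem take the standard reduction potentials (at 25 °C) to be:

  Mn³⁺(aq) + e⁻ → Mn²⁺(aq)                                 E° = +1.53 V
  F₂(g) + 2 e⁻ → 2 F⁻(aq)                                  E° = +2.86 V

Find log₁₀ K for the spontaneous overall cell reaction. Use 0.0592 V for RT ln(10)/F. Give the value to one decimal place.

Cathode: F₂/F⁻; anode: Mn³⁺/Mn²⁺. E°cell = +1.33 V, n = 2.
log K = nE°cell / 0.0592 = (2)(+1.33) / 0.0592 = 44.9.

44.9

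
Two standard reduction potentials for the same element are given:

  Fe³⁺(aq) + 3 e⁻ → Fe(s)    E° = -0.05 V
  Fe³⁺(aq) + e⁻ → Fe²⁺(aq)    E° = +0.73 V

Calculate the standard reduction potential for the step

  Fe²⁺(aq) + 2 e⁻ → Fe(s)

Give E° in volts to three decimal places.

Sequential free energies add, so n₃E°₃ = n₁E°₁ + n₂E°₂.
With n₃ = 3, and the known step contributing 1×(+0.73) V, the unknown satisfies 2·E° = 3×(-0.05) − 1×(+0.73) = -0.880.
E° = -0.880 / 2 = -0.440 V.

-0.440 V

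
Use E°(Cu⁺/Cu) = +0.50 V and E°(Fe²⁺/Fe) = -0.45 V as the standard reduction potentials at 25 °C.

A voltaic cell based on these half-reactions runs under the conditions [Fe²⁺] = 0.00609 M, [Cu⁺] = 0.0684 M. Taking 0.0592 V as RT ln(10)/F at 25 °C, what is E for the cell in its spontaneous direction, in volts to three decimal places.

+0.947 V

Cu⁺/Cu is the cathode (higher E°), Fe²⁺/Fe the anode: E°cell = +0.50 − (-0.45) = +0.95 V, n = 2.
Overall: 2 Cu⁺(aq) + Fe(s) → 2 Cu(s) + Fe²⁺(aq)
Q = [Fe²⁺] / ([Cu⁺]^2); log Q = 0.115.
E = E° − (0.0592/n) log Q = +0.95 − (0.0592/2)(0.115) = +0.947 V.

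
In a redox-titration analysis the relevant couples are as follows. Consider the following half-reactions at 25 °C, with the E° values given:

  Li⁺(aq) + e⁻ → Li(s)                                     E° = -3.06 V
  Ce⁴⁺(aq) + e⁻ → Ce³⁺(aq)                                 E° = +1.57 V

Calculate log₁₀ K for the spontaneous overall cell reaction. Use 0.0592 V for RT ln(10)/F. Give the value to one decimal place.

Cathode: Ce⁴⁺/Ce³⁺; anode: Li⁺/Li. E°cell = +4.63 V, n = 1.
log K = nE°cell / 0.0592 = (1)(+4.63) / 0.0592 = 78.2.

78.2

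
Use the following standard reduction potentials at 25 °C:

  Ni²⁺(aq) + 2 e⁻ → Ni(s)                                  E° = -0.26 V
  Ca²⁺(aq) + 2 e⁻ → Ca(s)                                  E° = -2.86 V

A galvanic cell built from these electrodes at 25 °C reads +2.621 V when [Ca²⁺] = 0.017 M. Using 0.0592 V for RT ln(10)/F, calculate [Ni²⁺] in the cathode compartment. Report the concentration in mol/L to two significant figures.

Ni²⁺/Ni is the cathode, Ca²⁺/Ca the anode: E°cell = +2.60 V, n = 2.
Overall reaction: Ni²⁺(aq) + Ca(s) → Ni(s) + Ca²⁺(aq); Q = [Ca²⁺]^1/[Ni²⁺]^1.
From E = E° − (0.0592/n) log Q: log Q = (E° − E)·n/0.0592 = (+2.60 − (+2.621))·2/0.0592 = -0.7095.
So 1·log[Ni²⁺] = 1·log(0.017) − log Q = -1.7696 − (-0.7095) = -1.0601; [Ni²⁺] = 10^(-1.0601) ≈ 0.087 M.

0.087 M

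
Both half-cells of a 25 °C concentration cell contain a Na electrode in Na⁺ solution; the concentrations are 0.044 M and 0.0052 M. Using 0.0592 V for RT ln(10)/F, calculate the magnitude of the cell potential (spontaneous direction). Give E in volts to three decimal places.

+0.055 V

For a concentration cell E°cell = 0. The 0.044 M side is the cathode (reduction is favoured where [Na⁺] is higher).
With n = 1, E = −(0.0592/1) log([Na⁺]ₐₙ/[Na⁺]꜀ₐₜ) = −(0.0592/1) log(0.0052/0.044) = −(0.0592/1)(-0.927) = +0.055 V.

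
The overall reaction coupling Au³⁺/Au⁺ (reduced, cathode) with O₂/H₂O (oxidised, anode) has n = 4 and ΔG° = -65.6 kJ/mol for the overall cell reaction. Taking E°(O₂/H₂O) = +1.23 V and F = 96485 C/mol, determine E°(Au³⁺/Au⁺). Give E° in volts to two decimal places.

E°cell = −ΔG°/(nF) = −(-65.6×10³)/((4)(96485)) = +0.170 V.
Since Au³⁺/Au⁺ is the cathode and O₂/H₂O the anode, E°cell = E°(Au³⁺/Au⁺) − E°(O₂/H₂O).
So E°(Au³⁺/Au⁺) = E°cell + E°(O₂/H₂O) = +0.170 + (+1.23) = +1.40 V.

+1.40 V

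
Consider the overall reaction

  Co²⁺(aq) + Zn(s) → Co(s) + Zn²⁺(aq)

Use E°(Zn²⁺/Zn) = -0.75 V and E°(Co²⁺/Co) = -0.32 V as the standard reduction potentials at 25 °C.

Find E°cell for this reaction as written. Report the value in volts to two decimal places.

+0.43 V

The Co²⁺/Co couple has the higher reduction potential, so it is the cathode; Zn²⁺/Zn is oxidised at the anode.
E°cell = E°(cathode) − E°(anode) = (-0.32) − (-0.75) = +0.43 V.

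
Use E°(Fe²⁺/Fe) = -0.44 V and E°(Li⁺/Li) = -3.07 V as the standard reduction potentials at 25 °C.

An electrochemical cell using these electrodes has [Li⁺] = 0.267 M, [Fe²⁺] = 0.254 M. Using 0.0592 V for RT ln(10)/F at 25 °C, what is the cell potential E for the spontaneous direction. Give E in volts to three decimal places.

+2.646 V

Fe²⁺/Fe is the cathode (higher E°), Li⁺/Li the anode: E°cell = -0.44 − (-3.07) = +2.63 V, n = 2.
Overall: Fe²⁺(aq) + 2 Li(s) → Fe(s) + 2 Li⁺(aq)
Q = [Li⁺]^2 / ([Fe²⁺]); log Q = -0.552.
E = E° − (0.0592/n) log Q = +2.63 − (0.0592/2)(-0.552) = +2.646 V.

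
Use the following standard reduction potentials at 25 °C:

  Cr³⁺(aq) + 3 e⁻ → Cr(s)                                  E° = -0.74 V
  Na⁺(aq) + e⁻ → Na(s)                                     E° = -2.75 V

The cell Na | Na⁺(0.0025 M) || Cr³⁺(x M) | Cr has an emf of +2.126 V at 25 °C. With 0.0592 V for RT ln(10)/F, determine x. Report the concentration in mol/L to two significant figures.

Cr³⁺/Cr is the cathode, Na⁺/Na the anode: E°cell = +2.01 V, n = 3.
Overall reaction: Cr³⁺(aq) + 3 Na(s) → Cr(s) + 3 Na⁺(aq); Q = [Na⁺]^3/[Cr³⁺]^1.
From E = E° − (0.0592/n) log Q: log Q = (E° − E)·n/0.0592 = (+2.01 − (+2.126))·3/0.0592 = -5.8784.
So 1·log[Cr³⁺] = 3·log(0.0025) − log Q = -7.8062 − (-5.8784) = -1.9278; [Cr³⁺] = 10^(-1.9278) ≈ 0.012 M.

0.012 M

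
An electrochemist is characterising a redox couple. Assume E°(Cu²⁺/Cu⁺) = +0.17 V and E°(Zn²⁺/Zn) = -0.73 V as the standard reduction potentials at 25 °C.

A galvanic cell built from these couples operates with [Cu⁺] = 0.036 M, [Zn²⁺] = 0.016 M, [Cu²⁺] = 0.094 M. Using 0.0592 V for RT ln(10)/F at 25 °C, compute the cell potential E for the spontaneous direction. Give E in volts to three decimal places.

+0.978 V

Cu²⁺/Cu⁺ is the cathode (higher E°), Zn²⁺/Zn the anode: E°cell = +0.17 − (-0.73) = +0.90 V, n = 2.
Overall: 2 Cu²⁺(aq) + Zn(s) → 2 Cu⁺(aq) + Zn²⁺(aq)
Q = [Cu⁺]^2·[Zn²⁺] / ([Cu²⁺]^2); log Q = -2.630.
E = E° − (0.0592/n) log Q = +0.90 − (0.0592/2)(-2.630) = +0.978 V.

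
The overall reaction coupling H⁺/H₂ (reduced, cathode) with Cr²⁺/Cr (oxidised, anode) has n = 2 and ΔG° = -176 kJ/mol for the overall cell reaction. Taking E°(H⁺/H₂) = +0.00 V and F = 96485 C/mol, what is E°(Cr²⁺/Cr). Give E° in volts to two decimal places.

-0.91 V

E°cell = −ΔG°/(nF) = −(-176×10³)/((2)(96485)) = +0.912 V.
Since H⁺/H₂ is the cathode and Cr²⁺/Cr the anode, E°cell = E°(H⁺/H₂) − E°(Cr²⁺/Cr).
So E°(Cr²⁺/Cr) = E°(H⁺/H₂) − E°cell = (+0.00) − (+0.912) = -0.91 V.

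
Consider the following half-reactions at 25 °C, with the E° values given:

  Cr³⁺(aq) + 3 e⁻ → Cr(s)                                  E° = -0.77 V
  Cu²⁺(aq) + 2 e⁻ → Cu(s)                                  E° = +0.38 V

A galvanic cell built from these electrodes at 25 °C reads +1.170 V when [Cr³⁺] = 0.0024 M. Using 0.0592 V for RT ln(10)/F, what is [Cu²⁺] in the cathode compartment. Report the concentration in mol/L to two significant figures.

Cu²⁺/Cu is the cathode, Cr³⁺/Cr the anode: E°cell = +1.15 V, n = 6.
Overall reaction: 3 Cu²⁺(aq) + 2 Cr(s) → 3 Cu(s) + 2 Cr³⁺(aq); Q = [Cr³⁺]^2/[Cu²⁺]^3.
From E = E° − (0.0592/n) log Q: log Q = (E° − E)·n/0.0592 = (+1.15 − (+1.170))·6/0.0592 = -2.0270.
So 3·log[Cu²⁺] = 2·log(0.0024) − log Q = -5.2396 − (-2.0270) = -3.2126; log[Cu²⁺] = -3.2126 / 3 = -1.0709; [Cu²⁺] = 10^(-1.0709) ≈ 0.085 M.

0.085 M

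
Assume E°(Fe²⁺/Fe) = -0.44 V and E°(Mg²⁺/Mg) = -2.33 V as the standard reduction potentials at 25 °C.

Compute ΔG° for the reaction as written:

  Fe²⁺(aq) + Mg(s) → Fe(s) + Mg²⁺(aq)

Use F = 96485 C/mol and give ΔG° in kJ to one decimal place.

As written, Fe²⁺/Fe is reduced (cathode) and Mg²⁺/Mg is oxidised (anode), so E°cell = (-0.44) − (-2.33) = +1.89 V.
Balancing electrons gives n = 2.
ΔG° = −nFE° = −(2)(96485)(+1.89) = -364,713 J = -364.7 kJ.

-364.7 kJ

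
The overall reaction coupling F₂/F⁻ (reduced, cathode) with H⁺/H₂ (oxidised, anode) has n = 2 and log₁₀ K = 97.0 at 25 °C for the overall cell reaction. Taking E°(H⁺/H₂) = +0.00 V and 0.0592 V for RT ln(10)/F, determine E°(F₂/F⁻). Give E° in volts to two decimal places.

+2.87 V

E°cell = (0.0592/n)·log K = (0.0592/2)(97.0) = +2.871 V.
Since F₂/F⁻ is the cathode and H⁺/H₂ the anode, E°cell = E°(F₂/F⁻) − E°(H⁺/H₂).
So E°(F₂/F⁻) = E°cell + E°(H⁺/H₂) = +2.871 + (+0.00) = +2.87 V.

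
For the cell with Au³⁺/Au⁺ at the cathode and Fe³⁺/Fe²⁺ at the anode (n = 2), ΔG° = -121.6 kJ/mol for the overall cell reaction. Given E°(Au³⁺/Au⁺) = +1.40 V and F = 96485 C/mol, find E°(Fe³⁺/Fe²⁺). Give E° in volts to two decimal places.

E°cell = −ΔG°/(nF) = −(-121.6×10³)/((2)(96485)) = +0.630 V.
Since Au³⁺/Au⁺ is the cathode and Fe³⁺/Fe²⁺ the anode, E°cell = E°(Au³⁺/Au⁺) − E°(Fe³⁺/Fe²⁺).
So E°(Fe³⁺/Fe²⁺) = E°(Au³⁺/Au⁺) − E°cell = (+1.40) − (+0.630) = +0.77 V.

+0.77 V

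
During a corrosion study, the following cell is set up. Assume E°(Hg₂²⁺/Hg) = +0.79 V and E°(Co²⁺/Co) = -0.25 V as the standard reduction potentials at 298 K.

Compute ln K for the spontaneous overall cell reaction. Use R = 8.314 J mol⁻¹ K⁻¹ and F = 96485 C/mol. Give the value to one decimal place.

Cathode: Hg₂²⁺/Hg; anode: Co²⁺/Co. E°cell = (+0.79) − (-0.25) = +1.04 V, with n = 2.
ΔG° = −nFE° = −RT ln K, so ln K = nFE°/(RT) = (2)(96485)(+1.04) / ((8.314)(298)) = 81.002.

81.0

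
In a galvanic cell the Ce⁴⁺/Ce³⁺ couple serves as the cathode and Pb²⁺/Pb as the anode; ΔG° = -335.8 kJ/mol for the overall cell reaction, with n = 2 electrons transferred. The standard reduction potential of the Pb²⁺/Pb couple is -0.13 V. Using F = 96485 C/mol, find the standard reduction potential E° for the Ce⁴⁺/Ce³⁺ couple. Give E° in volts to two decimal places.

E°cell = −ΔG°/(nF) = −(-335.8×10³)/((2)(96485)) = +1.740 V.
Since Ce⁴⁺/Ce³⁺ is the cathode and Pb²⁺/Pb the anode, E°cell = E°(Ce⁴⁺/Ce³⁺) − E°(Pb²⁺/Pb).
So E°(Ce⁴⁺/Ce³⁺) = E°cell + E°(Pb²⁺/Pb) = +1.740 + (-0.13) = +1.61 V.

+1.61 V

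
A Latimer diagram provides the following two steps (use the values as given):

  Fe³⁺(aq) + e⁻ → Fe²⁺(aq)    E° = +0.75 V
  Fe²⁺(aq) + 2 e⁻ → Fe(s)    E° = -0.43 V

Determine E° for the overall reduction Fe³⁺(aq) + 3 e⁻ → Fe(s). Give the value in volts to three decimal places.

-0.037 V

Standard free energies of sequential steps add: ΔG°₃ = ΔG°₁ + ΔG°₂, so n₃E°₃ = n₁E°₁ + n₂E°₂.
E°₃ = (1×+0.75 + 2×-0.43) / 3 = (-0.110) / 3 = -0.037 V.
E° values themselves are not directly additive — weighting by electron count is essential.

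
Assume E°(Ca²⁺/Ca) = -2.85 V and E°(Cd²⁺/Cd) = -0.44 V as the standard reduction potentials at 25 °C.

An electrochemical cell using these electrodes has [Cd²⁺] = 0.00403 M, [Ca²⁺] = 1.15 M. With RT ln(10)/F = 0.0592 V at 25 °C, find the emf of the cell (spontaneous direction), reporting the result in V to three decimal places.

Cd²⁺/Cd is the cathode (higher E°), Ca²⁺/Ca the anode: E°cell = -0.44 − (-2.85) = +2.41 V, n = 2.
Overall: Cd²⁺(aq) + Ca(s) → Cd(s) + Ca²⁺(aq)
Q = [Ca²⁺] / ([Cd²⁺]); log Q = 2.455.
E = E° − (0.0592/n) log Q = +2.41 − (0.0592/2)(2.455) = +2.337 V.

+2.337 V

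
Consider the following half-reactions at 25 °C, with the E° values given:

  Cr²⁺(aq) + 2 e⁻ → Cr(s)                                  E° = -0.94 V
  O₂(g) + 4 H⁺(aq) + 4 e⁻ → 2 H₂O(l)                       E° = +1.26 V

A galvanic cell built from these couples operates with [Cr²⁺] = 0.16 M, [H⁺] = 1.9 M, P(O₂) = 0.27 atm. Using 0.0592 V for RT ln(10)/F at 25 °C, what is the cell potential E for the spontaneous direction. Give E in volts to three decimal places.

O₂/H₂O is the cathode (higher E°), Cr²⁺/Cr the anode: E°cell = +1.26 − (-0.94) = +2.20 V, n = 4.
Overall: O₂(g) + 4 H⁺(aq) + 2 Cr(s) → 2 H₂O(l) + 2 Cr²⁺(aq)
Q = [Cr²⁺]^2 / (P(O₂)·[H⁺]^4); log Q = -2.138.
E = E° − (0.0592/n) log Q = +2.20 − (0.0592/4)(-2.138) = +2.232 V.

+2.232 V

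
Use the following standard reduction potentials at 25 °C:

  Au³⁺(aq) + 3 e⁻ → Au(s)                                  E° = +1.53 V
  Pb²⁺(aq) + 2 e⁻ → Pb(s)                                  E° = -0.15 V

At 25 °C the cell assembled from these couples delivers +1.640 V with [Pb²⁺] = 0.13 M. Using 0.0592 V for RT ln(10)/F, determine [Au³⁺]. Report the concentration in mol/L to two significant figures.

0.00044 M

Au³⁺/Au is the cathode, Pb²⁺/Pb the anode: E°cell = +1.68 V, n = 6.
Overall reaction: 2 Au³⁺(aq) + 3 Pb(s) → 2 Au(s) + 3 Pb²⁺(aq); Q = [Pb²⁺]^3/[Au³⁺]^2.
From E = E° − (0.0592/n) log Q: log Q = (E° − E)·n/0.0592 = (+1.68 − (+1.640))·6/0.0592 = 4.0541.
So 2·log[Au³⁺] = 3·log(0.13) − log Q = -2.6582 − (4.0541) = -6.7123; log[Au³⁺] = -6.7123 / 2 = -3.3561; [Au³⁺] = 10^(-3.3561) ≈ 0.00044 M.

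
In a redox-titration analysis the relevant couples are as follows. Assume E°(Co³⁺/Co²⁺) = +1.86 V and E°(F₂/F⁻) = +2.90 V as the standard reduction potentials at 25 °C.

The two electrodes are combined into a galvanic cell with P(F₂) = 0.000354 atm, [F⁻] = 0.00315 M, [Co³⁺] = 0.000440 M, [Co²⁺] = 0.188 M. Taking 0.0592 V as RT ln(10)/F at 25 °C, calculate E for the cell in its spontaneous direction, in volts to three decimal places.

F₂/F⁻ is the cathode (higher E°), Co³⁺/Co²⁺ the anode: E°cell = +2.90 − (+1.86) = +1.04 V, n = 2.
Overall: F₂(g) + 2 Co²⁺(aq) → 2 F⁻(aq) + 2 Co³⁺(aq)
Q = [F⁻]^2·[Co³⁺]^2 / (P(F₂)·[Co²⁺]^2); log Q = -6.814.
E = E° − (0.0592/n) log Q = +1.04 − (0.0592/2)(-6.814) = +1.242 V.

+1.242 V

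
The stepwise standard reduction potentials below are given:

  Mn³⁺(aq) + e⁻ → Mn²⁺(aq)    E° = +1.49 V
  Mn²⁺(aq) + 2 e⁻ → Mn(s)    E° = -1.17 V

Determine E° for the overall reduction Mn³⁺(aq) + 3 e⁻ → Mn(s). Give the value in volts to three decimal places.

-0.283 V

Standard free energies of sequential steps add: ΔG°₃ = ΔG°₁ + ΔG°₂, so n₃E°₃ = n₁E°₁ + n₂E°₂.
E°₃ = (1×+1.49 + 2×-1.17) / 3 = (-0.850) / 3 = -0.283 V.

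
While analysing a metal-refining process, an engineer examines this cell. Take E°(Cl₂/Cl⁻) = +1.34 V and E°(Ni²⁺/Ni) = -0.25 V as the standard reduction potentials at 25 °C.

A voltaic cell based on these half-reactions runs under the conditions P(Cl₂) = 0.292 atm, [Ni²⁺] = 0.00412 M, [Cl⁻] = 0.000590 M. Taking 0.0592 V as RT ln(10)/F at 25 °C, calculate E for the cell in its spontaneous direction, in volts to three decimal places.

+1.836 V

Cl₂/Cl⁻ is the cathode (higher E°), Ni²⁺/Ni the anode: E°cell = +1.34 − (-0.25) = +1.59 V, n = 2.
Overall: Cl₂(g) + Ni(s) → 2 Cl⁻(aq) + Ni²⁺(aq)
Q = [Cl⁻]^2·[Ni²⁺] / (P(Cl₂)); log Q = -8.309.
E = E° − (0.0592/n) log Q = +1.59 − (0.0592/2)(-8.309) = +1.836 V.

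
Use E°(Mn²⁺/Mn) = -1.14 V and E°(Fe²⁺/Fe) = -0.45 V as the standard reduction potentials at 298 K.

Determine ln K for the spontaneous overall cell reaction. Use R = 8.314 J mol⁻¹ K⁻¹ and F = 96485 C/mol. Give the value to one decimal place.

53.7

Cathode: Fe²⁺/Fe; anode: Mn²⁺/Mn. E°cell = (-0.45) − (-1.14) = +0.69 V, with n = 2.
ΔG° = −nFE° = −RT ln K, so ln K = nFE°/(RT) = (2)(96485)(+0.69) / ((8.314)(298)) = 53.742.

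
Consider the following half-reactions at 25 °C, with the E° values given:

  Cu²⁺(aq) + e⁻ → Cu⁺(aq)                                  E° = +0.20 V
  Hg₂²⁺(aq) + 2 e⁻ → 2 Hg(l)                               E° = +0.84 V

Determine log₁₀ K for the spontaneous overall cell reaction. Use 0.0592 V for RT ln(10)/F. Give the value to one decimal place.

21.6

Cathode: Hg₂²⁺/Hg; anode: Cu²⁺/Cu⁺. E°cell = +0.64 V, n = 2.
log K = nE°cell / 0.0592 = (2)(+0.64) / 0.0592 = 21.6.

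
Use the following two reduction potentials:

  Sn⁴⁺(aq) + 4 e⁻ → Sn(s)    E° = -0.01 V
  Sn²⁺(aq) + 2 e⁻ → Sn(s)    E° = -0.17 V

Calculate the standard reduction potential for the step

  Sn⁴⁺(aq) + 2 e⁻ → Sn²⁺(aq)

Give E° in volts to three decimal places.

Sequential free energies add, so n₃E°₃ = n₁E°₁ + n₂E°₂.
With n₃ = 4, and the known step contributing 2×(-0.17) V, the unknown satisfies 2·E° = 4×(-0.01) − 2×(-0.17) = +0.300.
E° = +0.300 / 2 = +0.150 V.

+0.150 V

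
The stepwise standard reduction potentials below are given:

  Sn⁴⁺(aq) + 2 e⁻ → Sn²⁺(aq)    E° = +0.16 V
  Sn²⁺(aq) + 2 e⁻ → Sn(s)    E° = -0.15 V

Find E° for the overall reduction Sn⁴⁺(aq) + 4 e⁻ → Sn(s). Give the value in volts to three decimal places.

Adding the free-energy changes (−nFE°) of the two steps gives −n₃FE°₃ = −n₁FE°₁ − n₂FE°₂.
E°₃ = (2×+0.16 + 2×-0.15) / 4 = (+0.020) / 4 = +0.005 V.

+0.005 V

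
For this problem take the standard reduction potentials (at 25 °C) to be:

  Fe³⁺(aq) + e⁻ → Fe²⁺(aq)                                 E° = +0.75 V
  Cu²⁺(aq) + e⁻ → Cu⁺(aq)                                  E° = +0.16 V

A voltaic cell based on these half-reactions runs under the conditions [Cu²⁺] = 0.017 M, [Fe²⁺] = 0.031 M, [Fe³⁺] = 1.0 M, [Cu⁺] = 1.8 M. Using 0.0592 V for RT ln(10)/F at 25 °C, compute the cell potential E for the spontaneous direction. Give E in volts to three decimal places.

Fe³⁺/Fe²⁺ is the cathode (higher E°), Cu²⁺/Cu⁺ the anode: E°cell = +0.75 − (+0.16) = +0.59 V, n = 1.
Overall: Fe³⁺(aq) + Cu⁺(aq) → Fe²⁺(aq) + Cu²⁺(aq)
Q = [Fe²⁺]·[Cu²⁺] / ([Fe³⁺]·[Cu⁺]); log Q = -3.533.
E = E° − (0.0592/n) log Q = +0.59 − (0.0592/1)(-3.533) = +0.799 V.

+0.799 V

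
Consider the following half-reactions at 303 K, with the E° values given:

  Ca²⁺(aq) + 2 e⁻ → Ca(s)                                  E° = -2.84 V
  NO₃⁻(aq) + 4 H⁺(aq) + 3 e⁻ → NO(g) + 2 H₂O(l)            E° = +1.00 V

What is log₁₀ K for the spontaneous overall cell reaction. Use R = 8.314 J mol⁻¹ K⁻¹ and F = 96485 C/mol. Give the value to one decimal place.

383.2

Cathode: NO₃⁻/NO; anode: Ca²⁺/Ca. E°cell = (+1.00) − (-2.84) = +3.84 V, with n = 6.
ΔG° = −nFE° = −RT ln K, so ln K = nFE°/(RT) = (6)(96485)(+3.84) / ((8.314)(303)) = 882.449.
log₁₀ K = 882.449 / ln 10 = 383.2.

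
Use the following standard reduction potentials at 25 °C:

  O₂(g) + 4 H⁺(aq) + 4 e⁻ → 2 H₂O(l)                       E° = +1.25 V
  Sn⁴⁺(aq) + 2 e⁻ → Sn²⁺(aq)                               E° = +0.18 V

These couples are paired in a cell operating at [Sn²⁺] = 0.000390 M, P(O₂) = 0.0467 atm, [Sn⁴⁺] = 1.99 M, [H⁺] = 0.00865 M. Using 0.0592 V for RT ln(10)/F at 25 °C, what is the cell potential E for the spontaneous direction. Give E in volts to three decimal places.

O₂/H₂O is the cathode (higher E°), Sn⁴⁺/Sn²⁺ the anode: E°cell = +1.25 − (+0.18) = +1.07 V, n = 4.
Overall: O₂(g) + 4 H⁺(aq) + 2 Sn²⁺(aq) → 2 H₂O(l) + 2 Sn⁴⁺(aq)
Q = [Sn⁴⁺]^2 / (P(O₂)·[H⁺]^4·[Sn²⁺]^2); log Q = 16.998.
E = E° − (0.0592/n) log Q = +1.07 − (0.0592/4)(16.998) = +0.818 V.

+0.818 V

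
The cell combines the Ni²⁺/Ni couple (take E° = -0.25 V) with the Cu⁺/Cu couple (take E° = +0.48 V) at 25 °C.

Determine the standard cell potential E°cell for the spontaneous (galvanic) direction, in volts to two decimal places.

+0.73 V

The Cu⁺/Cu couple has the higher reduction potential, so it is the cathode; Ni²⁺/Ni is oxidised at the anode.
E°cell = E°(cathode) − E°(anode) = (+0.48) − (-0.25) = +0.73 V.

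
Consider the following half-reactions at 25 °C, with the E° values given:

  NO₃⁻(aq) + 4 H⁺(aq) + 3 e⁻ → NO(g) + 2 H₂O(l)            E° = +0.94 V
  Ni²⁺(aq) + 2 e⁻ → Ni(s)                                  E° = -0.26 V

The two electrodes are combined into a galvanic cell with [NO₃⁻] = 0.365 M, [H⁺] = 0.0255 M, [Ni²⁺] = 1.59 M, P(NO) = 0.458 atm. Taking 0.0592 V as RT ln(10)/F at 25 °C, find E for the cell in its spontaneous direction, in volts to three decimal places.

+1.066 V

NO₃⁻/NO is the cathode (higher E°), Ni²⁺/Ni the anode: E°cell = +0.94 − (-0.26) = +1.20 V, n = 6.
Overall: 2 NO₃⁻(aq) + 8 H⁺(aq) + 3 Ni(s) → 2 NO(g) + 4 H₂O(l) + 3 Ni²⁺(aq)
Q = P(NO)^2·[Ni²⁺]^3 / ([NO₃⁻]^2·[H⁺]^8); log Q = 13.549.
E = E° − (0.0592/n) log Q = +1.20 − (0.0592/6)(13.549) = +1.066 V.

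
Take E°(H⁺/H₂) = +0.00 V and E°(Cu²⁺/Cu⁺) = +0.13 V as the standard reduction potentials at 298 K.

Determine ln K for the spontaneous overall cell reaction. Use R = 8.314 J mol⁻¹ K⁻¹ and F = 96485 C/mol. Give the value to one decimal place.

10.1

Cathode: Cu²⁺/Cu⁺; anode: H⁺/H₂. E°cell = (+0.13) − (+0.00) = +0.13 V, with n = 2.
ΔG° = −nFE° = −RT ln K, so ln K = nFE°/(RT) = (2)(96485)(+0.13) / ((8.314)(298)) = 10.125.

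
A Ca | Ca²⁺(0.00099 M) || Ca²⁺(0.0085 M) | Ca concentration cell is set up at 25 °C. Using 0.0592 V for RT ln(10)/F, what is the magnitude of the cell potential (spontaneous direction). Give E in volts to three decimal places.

+0.028 V

For a concentration cell E°cell = 0. The 0.0085 M side is the cathode (reduction is favoured where [Ca²⁺] is higher).
With n = 2, E = −(0.0592/2) log([Ca²⁺]ₐₙ/[Ca²⁺]꜀ₐₜ) = −(0.0592/2) log(0.00099/0.0085) = −(0.0592/2)(-0.934) = +0.028 V.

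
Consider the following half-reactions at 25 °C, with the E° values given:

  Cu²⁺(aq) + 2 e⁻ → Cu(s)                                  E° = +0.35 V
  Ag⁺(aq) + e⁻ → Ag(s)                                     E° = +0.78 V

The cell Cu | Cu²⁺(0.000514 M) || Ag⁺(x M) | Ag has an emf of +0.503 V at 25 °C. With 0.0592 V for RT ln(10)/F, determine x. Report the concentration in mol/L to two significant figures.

Ag⁺/Ag is the cathode, Cu²⁺/Cu the anode: E°cell = +0.43 V, n = 2.
Overall reaction: 2 Ag⁺(aq) + Cu(s) → 2 Ag(s) + Cu²⁺(aq); Q = [Cu²⁺]^1/[Ag⁺]^2.
From E = E° − (0.0592/n) log Q: log Q = (E° − E)·n/0.0592 = (+0.43 − (+0.503))·2/0.0592 = -2.4662.
So 2·log[Ag⁺] = 1·log(0.000514) − log Q = -3.2890 − (-2.4662) = -0.8228; log[Ag⁺] = -0.8228 / 2 = -0.4114; [Ag⁺] = 10^(-0.4114) ≈ 0.39 M.

0.39 M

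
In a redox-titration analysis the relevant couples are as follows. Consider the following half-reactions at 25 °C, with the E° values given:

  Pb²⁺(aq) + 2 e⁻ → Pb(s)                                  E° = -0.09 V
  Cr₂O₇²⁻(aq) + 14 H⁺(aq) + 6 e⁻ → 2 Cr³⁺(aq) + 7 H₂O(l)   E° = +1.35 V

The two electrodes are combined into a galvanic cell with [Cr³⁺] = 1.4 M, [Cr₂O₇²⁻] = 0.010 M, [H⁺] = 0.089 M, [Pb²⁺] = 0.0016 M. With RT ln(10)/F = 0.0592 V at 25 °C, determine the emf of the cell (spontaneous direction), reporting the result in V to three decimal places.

+1.355 V

Cr₂O₇²⁻/Cr³⁺ is the cathode (higher E°), Pb²⁺/Pb the anode: E°cell = +1.35 − (-0.09) = +1.44 V, n = 6.
Overall: Cr₂O₇²⁻(aq) + 14 H⁺(aq) + 3 Pb(s) → 2 Cr³⁺(aq) + 7 H₂O(l) + 3 Pb²⁺(aq)
Q = [Cr³⁺]^2·[Pb²⁺]^3 / ([Cr₂O₇²⁻]·[H⁺]^14); log Q = 8.613.
E = E° − (0.0592/n) log Q = +1.44 − (0.0592/6)(8.613) = +1.355 V.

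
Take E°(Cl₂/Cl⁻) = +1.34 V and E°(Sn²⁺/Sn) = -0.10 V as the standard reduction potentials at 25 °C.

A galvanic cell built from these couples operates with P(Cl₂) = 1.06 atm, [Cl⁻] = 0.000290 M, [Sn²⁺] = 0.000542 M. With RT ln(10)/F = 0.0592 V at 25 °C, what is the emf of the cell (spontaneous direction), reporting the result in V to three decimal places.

Cl₂/Cl⁻ is the cathode (higher E°), Sn²⁺/Sn the anode: E°cell = +1.34 − (-0.10) = +1.44 V, n = 2.
Overall: Cl₂(g) + Sn(s) → 2 Cl⁻(aq) + Sn²⁺(aq)
Q = [Cl⁻]^2·[Sn²⁺] / (P(Cl₂)); log Q = -10.367.
E = E° − (0.0592/n) log Q = +1.44 − (0.0592/2)(-10.367) = +1.747 V.

+1.747 V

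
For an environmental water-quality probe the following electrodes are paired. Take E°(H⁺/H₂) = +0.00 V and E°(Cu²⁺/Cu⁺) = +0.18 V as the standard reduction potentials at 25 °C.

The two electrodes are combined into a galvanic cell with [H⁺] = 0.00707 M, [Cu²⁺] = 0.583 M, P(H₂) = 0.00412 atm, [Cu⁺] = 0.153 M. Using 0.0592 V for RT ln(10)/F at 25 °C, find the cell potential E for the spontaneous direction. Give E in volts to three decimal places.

+0.271 V

Cu²⁺/Cu⁺ is the cathode (higher E°), H⁺/H₂ the anode: E°cell = +0.18 − (+0.00) = +0.18 V, n = 2.
Overall: 2 Cu²⁺(aq) + H₂(g) → 2 Cu⁺(aq) + 2 H⁺(aq)
Q = [Cu⁺]^2·[H⁺]^2 / ([Cu²⁺]^2·P(H₂)); log Q = -3.078.
E = E° − (0.0592/n) log Q = +0.18 − (0.0592/2)(-3.078) = +0.271 V.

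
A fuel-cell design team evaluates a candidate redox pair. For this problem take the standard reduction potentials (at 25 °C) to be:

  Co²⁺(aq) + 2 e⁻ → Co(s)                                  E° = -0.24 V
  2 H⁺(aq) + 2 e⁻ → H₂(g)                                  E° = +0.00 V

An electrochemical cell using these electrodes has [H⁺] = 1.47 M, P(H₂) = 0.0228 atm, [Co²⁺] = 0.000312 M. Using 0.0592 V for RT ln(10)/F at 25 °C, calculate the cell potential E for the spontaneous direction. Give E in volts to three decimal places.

H⁺/H₂ is the cathode (higher E°), Co²⁺/Co the anode: E°cell = +0.00 − (-0.24) = +0.24 V, n = 2.
Overall: 2 H⁺(aq) + Co(s) → H₂(g) + Co²⁺(aq)
Q = P(H₂)·[Co²⁺] / ([H⁺]^2); log Q = -5.483.
E = E° − (0.0592/n) log Q = +0.24 − (0.0592/2)(-5.483) = +0.402 V.

+0.402 V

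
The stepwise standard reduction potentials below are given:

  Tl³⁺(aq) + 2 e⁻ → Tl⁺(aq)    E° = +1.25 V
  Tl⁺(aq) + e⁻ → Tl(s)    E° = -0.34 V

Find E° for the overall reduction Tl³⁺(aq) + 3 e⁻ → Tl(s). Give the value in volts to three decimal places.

+0.720 V

Since ΔG° = −nFE° is additive over sequential reductions, n₃E°₃ = n₁E°₁ + n₂E°₂.
E°₃ = (2×+1.25 + 1×-0.34) / 3 = (+2.160) / 3 = +0.720 V.
Simply averaging or adding the two E° values would be wrong; the electron-weighted sum is required.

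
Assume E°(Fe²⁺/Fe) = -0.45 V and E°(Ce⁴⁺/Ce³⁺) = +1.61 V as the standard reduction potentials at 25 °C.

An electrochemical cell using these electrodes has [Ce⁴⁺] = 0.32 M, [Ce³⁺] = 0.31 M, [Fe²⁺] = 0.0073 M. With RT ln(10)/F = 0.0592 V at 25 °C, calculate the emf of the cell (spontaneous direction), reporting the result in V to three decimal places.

Ce⁴⁺/Ce³⁺ is the cathode (higher E°), Fe²⁺/Fe the anode: E°cell = +1.61 − (-0.45) = +2.06 V, n = 2.
Overall: 2 Ce⁴⁺(aq) + Fe(s) → 2 Ce³⁺(aq) + Fe²⁺(aq)
Q = [Ce³⁺]^2·[Fe²⁺] / ([Ce⁴⁺]^2); log Q = -2.164.
E = E° − (0.0592/n) log Q = +2.06 − (0.0592/2)(-2.164) = +2.124 V.

+2.124 V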